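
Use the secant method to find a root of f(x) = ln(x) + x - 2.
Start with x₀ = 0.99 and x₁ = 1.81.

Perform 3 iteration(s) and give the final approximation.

f(x) = ln(x) + x - 2
x₀ = 0.99, x₁ = 1.81

Secant formula: x_{n+1} = x_n - f(x_n)(x_n - x_{n-1})/(f(x_n) - f(x_{n-1}))

Iteration 1:
  f(0.990000) = -1.020050
  f(1.810000) = 0.403327
  x_2 = 1.810000 - 0.403327×(1.810000 - 0.990000)/(0.403327 - (-1.020050))
       = 1.577646
Iteration 2:
  f(1.810000) = 0.403327
  f(1.577646) = 0.033579
  x_3 = 1.577646 - 0.033579×(1.577646 - 1.810000)/(0.033579 - 0.403327)
       = 1.556544
Iteration 3:
  f(1.577646) = 0.033579
  f(1.556544) = -0.000988
  x_4 = 1.556544 - (-0.000988)×(1.556544 - 1.577646)/(-0.000988 - 0.033579)
       = 1.557147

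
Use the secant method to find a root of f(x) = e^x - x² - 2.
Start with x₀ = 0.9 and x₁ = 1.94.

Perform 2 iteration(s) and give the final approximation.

f(x) = e^x - x² - 2
x₀ = 0.9, x₁ = 1.94

Secant formula: x_{n+1} = x_n - f(x_n)(x_n - x_{n-1})/(f(x_n) - f(x_{n-1}))

Iteration 1:
  f(0.900000) = -0.350397
  f(1.940000) = 1.195151
  x_2 = 1.940000 - 1.195151×(1.940000 - 0.900000)/(1.195151 - (-0.350397))
       = 1.135782
Iteration 2:
  f(1.940000) = 1.195151
  f(1.135782) = -0.176393
  x_3 = 1.135782 - (-0.176393)×(1.135782 - 1.940000)/(-0.176393 - 1.195151)
       = 1.239212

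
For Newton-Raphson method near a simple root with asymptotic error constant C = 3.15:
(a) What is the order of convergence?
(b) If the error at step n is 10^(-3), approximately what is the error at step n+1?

(a) Newton-Raphson has quadratic (order 2) convergence near simple roots.
    This means |e_{n+1}| ≈ C|e_n|².

(b) With |e_n| = 10^(-3) and C = 3.15:
    |e_{n+1}| ≈ 3.15 × (10^(-3))² = 3.15 × 10^(-6)

(a) 2 (quadratic); (b) |e_{n+1}| ≈ 3.150e-06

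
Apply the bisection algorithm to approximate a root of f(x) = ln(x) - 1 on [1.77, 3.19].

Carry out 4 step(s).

f(x) = ln(x) - 1
Initial interval: [1.77, 3.19]

Iteration 1:
  c_1 = (1.770000 + 3.190000)/2 = 2.480000
  f(c_1) = f(2.480000) = -0.091741
  f(a) × f(c) ≥ 0, new interval: [2.480000, 3.190000]
Iteration 2:
  c_2 = (2.480000 + 3.190000)/2 = 2.835000
  f(c_2) = f(2.835000) = 0.042042
  f(a) × f(c) < 0, new interval: [2.480000, 2.835000]
Iteration 3:
  c_3 = (2.480000 + 2.835000)/2 = 2.657500
  f(c_3) = f(2.657500) = -0.022614
  f(a) × f(c) ≥ 0, new interval: [2.657500, 2.835000]
Iteration 4:
  c_4 = (2.657500 + 2.835000)/2 = 2.746250
  f(c_4) = f(2.746250) = 0.010236
  f(a) × f(c) < 0, new interval: [2.657500, 2.746250]

After 4 iteration(s), the approximation is c_4 = 2.746250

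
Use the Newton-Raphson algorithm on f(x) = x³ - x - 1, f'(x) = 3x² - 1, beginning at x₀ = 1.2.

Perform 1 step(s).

f(x) = x³ - x - 1
f'(x) = 3x² - 1
x₀ = 1.2

Newton-Raphson formula: x_{n+1} = x_n - f(x_n)/f'(x_n)

Iteration 1:
  f(1.200000) = -0.472000
  f'(1.200000) = 3.320000
  x_1 = 1.200000 - (-0.472000)/3.320000 = 1.342169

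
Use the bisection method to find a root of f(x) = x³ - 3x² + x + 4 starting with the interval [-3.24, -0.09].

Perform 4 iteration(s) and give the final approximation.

f(x) = x³ - 3x² + x + 4
Initial interval: [-3.24, -0.09]

Iteration 1:
  c_1 = (-3.240000 + (-0.090000))/2 = -1.665000
  f(c_1) = f(-1.665000) = -10.597430
  f(a) × f(c) ≥ 0, new interval: [-1.665000, -0.090000]
Iteration 2:
  c_2 = (-1.665000 + (-0.090000))/2 = -0.877500
  f(c_2) = f(-0.877500) = 0.136801
  f(a) × f(c) < 0, new interval: [-1.665000, -0.877500]
Iteration 3:
  c_3 = (-1.665000 + (-0.877500))/2 = -1.271250
  f(c_3) = f(-1.271250) = -4.173917
  f(a) × f(c) ≥ 0, new interval: [-1.271250, -0.877500]
Iteration 4:
  c_4 = (-1.271250 + (-0.877500))/2 = -1.074375
  f(c_4) = f(-1.074375) = -1.777351
  f(a) × f(c) ≥ 0, new interval: [-1.074375, -0.877500]

After 4 iteration(s), the approximation is c_4 = -1.074375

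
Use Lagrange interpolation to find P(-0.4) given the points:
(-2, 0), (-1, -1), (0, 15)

Lagrange interpolation formula:
P(x) = Σ yᵢ × Lᵢ(x)
where Lᵢ(x) = Π_{j≠i} (x - xⱼ)/(xᵢ - xⱼ)

L_0(-0.4) = (-0.4 - (-1))/(-2 - (-1)) × (-0.4 - 0)/(-2 - 0) = -0.120000
L_1(-0.4) = (-0.4 - (-2))/(-1 - (-2)) × (-0.4 - 0)/(-1 - 0) = 0.640000
L_2(-0.4) = (-0.4 - (-2))/(0 - (-2)) × (-0.4 - (-1))/(0 - (-1)) = 0.480000

P(-0.4) = 0×L_0(-0.4) + (-1)×L_1(-0.4) + 15×L_2(-0.4)
P(-0.4) = 6.560000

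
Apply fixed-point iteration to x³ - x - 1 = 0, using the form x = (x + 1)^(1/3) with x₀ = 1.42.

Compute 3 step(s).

Equation: x³ - x - 1 = 0
Fixed-point form: x = (x + 1)^(1/3)
x₀ = 1.42

x_1 = g(1.420000) = 1.342575
x_2 = g(1.342575) = 1.328101
x_3 = g(1.328101) = 1.325360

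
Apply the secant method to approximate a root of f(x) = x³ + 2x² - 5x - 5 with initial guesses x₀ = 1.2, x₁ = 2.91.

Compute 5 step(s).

f(x) = x³ + 2x² - 5x - 5
x₀ = 1.2, x₁ = 2.91

Secant formula: x_{n+1} = x_n - f(x_n)(x_n - x_{n-1})/(f(x_n) - f(x_{n-1}))

Iteration 1:
  f(1.200000) = -6.392000
  f(2.910000) = 22.028371
  x_2 = 2.910000 - 22.028371×(2.910000 - 1.200000)/(22.028371 - (-6.392000))
       = 1.584595
Iteration 2:
  f(2.910000) = 22.028371
  f(1.584595) = -3.922271
  x_3 = 1.584595 - (-3.922271)×(1.584595 - 2.910000)/(-3.922271 - 22.028371)
       = 1.784921
Iteration 3:
  f(1.584595) = -3.922271
  f(1.784921) = -1.866063
  x_4 = 1.784921 - (-1.866063)×(1.784921 - 1.584595)/(-1.866063 - (-3.922271))
       = 1.966722
Iteration 4:
  f(1.784921) = -1.866063
  f(1.966722) = 0.509659
  x_5 = 1.966722 - 0.509659×(1.966722 - 1.784921)/(0.509659 - (-1.866063))
       = 1.927721
Iteration 5:
  f(1.966722) = 0.509659
  f(1.927721) = -0.042770
  x_6 = 1.927721 - (-0.042770)×(1.927721 - 1.966722)/(-0.042770 - 0.509659)
       = 1.930740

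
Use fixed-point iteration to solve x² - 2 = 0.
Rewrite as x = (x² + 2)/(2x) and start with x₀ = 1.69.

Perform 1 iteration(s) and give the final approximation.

Equation: x² - 2 = 0
Fixed-point form: x = (x² + 2)/(2x)
x₀ = 1.69

x_1 = g(1.690000) = 1.436716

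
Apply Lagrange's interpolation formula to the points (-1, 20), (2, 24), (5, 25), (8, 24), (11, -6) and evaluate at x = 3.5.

Lagrange interpolation formula:
P(x) = Σ yᵢ × Lᵢ(x)
where Lᵢ(x) = Π_{j≠i} (x - xⱼ)/(xᵢ - xⱼ)

L_0(3.5) = (3.5 - 2)/(-1 - 2) × (3.5 - 5)/(-1 - 5) × (3.5 - 8)/(-1 - 8) × (3.5 - 11)/(-1 - 11) = -0.039062
L_1(3.5) = (3.5 - (-1))/(2 - (-1)) × (3.5 - 5)/(2 - 5) × (3.5 - 8)/(2 - 8) × (3.5 - 11)/(2 - 11) = 0.468750
L_2(3.5) = (3.5 - (-1))/(5 - (-1)) × (3.5 - 2)/(5 - 2) × (3.5 - 8)/(5 - 8) × (3.5 - 11)/(5 - 11) = 0.703125
L_3(3.5) = (3.5 - (-1))/(8 - (-1)) × (3.5 - 2)/(8 - 2) × (3.5 - 5)/(8 - 5) × (3.5 - 11)/(8 - 11) = -0.156250
L_4(3.5) = (3.5 - (-1))/(11 - (-1)) × (3.5 - 2)/(11 - 2) × (3.5 - 5)/(11 - 5) × (3.5 - 8)/(11 - 8) = 0.023438

P(3.5) = 20×L_0(3.5) + 24×L_1(3.5) + 25×L_2(3.5) + 24×L_3(3.5) + (-6)×L_4(3.5)
P(3.5) = 24.156250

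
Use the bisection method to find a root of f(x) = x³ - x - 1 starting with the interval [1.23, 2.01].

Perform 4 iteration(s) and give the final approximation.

f(x) = x³ - x - 1
Initial interval: [1.23, 2.01]

Iteration 1:
  c_1 = (1.230000 + 2.010000)/2 = 1.620000
  f(c_1) = f(1.620000) = 1.631528
  f(a) × f(c) < 0, new interval: [1.230000, 1.620000]
Iteration 2:
  c_2 = (1.230000 + 1.620000)/2 = 1.425000
  f(c_2) = f(1.425000) = 0.468641
  f(a) × f(c) < 0, new interval: [1.230000, 1.425000]
Iteration 3:
  c_3 = (1.230000 + 1.425000)/2 = 1.327500
  f(c_3) = f(1.327500) = 0.011895
  f(a) × f(c) < 0, new interval: [1.230000, 1.327500]
Iteration 4:
  c_4 = (1.230000 + 1.327500)/2 = 1.278750
  f(c_4) = f(1.278750) = -0.187736
  f(a) × f(c) ≥ 0, new interval: [1.278750, 1.327500]

After 4 iteration(s), the approximation is c_4 = 1.278750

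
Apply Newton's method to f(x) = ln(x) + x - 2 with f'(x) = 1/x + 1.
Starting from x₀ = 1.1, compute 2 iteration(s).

f(x) = ln(x) + x - 2
f'(x) = 1/x + 1
x₀ = 1.1

Newton-Raphson formula: x_{n+1} = x_n - f(x_n)/f'(x_n)

Iteration 1:
  f(1.100000) = -0.804690
  f'(1.100000) = 1.909091
  x_1 = 1.100000 - (-0.804690)/1.909091 = 1.521504
Iteration 2:
  f(1.521504) = -0.058796
  f'(1.521504) = 1.657244
  x_2 = 1.521504 - (-0.058796)/1.657244 = 1.556983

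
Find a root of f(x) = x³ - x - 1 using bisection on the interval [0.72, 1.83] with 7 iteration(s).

f(x) = x³ - x - 1
Initial interval: [0.72, 1.83]

Iteration 1:
  c_1 = (0.720000 + 1.830000)/2 = 1.275000
  f(c_1) = f(1.275000) = -0.202328
  f(a) × f(c) ≥ 0, new interval: [1.275000, 1.830000]
Iteration 2:
  c_2 = (1.275000 + 1.830000)/2 = 1.552500
  f(c_2) = f(1.552500) = 1.189423
  f(a) × f(c) < 0, new interval: [1.275000, 1.552500]
Iteration 3:
  c_3 = (1.275000 + 1.552500)/2 = 1.413750
  f(c_3) = f(1.413750) = 0.411897
  f(a) × f(c) < 0, new interval: [1.275000, 1.413750]
Iteration 4:
  c_4 = (1.275000 + 1.413750)/2 = 1.344375
  f(c_4) = f(1.344375) = 0.085373
  f(a) × f(c) < 0, new interval: [1.275000, 1.344375]
Iteration 5:
  c_5 = (1.275000 + 1.344375)/2 = 1.309687
  f(c_5) = f(1.309687) = -0.063205
  f(a) × f(c) ≥ 0, new interval: [1.309687, 1.344375]
Iteration 6:
  c_6 = (1.309687 + 1.344375)/2 = 1.327031
  f(c_6) = f(1.327031) = 0.009887
  f(a) × f(c) < 0, new interval: [1.309687, 1.327031]
Iteration 7:
  c_7 = (1.309687 + 1.327031)/2 = 1.318359
  f(c_7) = f(1.318359) = -0.026957
  f(a) × f(c) ≥ 0, new interval: [1.318359, 1.327031]

After 7 iteration(s), the approximation is c_7 = 1.318359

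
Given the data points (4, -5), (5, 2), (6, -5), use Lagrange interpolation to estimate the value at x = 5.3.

Lagrange interpolation formula:
P(x) = Σ yᵢ × Lᵢ(x)
where Lᵢ(x) = Π_{j≠i} (x - xⱼ)/(xᵢ - xⱼ)

L_0(5.3) = (5.3 - 5)/(4 - 5) × (5.3 - 6)/(4 - 6) = -0.105000
L_1(5.3) = (5.3 - 4)/(5 - 4) × (5.3 - 6)/(5 - 6) = 0.910000
L_2(5.3) = (5.3 - 4)/(6 - 4) × (5.3 - 5)/(6 - 5) = 0.195000

P(5.3) = (-5)×L_0(5.3) + 2×L_1(5.3) + (-5)×L_2(5.3)
P(5.3) = 1.370000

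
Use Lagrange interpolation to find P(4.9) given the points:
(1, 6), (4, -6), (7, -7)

Lagrange interpolation formula:
P(x) = Σ yᵢ × Lᵢ(x)
where Lᵢ(x) = Π_{j≠i} (x - xⱼ)/(xᵢ - xⱼ)

L_0(4.9) = (4.9 - 4)/(1 - 4) × (4.9 - 7)/(1 - 7) = -0.105000
L_1(4.9) = (4.9 - 1)/(4 - 1) × (4.9 - 7)/(4 - 7) = 0.910000
L_2(4.9) = (4.9 - 1)/(7 - 1) × (4.9 - 4)/(7 - 4) = 0.195000

P(4.9) = 6×L_0(4.9) + (-6)×L_1(4.9) + (-7)×L_2(4.9)
P(4.9) = -7.455000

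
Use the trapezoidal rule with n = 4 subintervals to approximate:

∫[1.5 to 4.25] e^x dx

f(x) = e^x
a = 1.5, b = 4.25, n = 4
h = (b - a)/n = 0.687500

Trapezoidal rule: (h/2)[f(x₀) + 2f(x₁) + 2f(x₂) + ... + f(xₙ)]

x_0 = 1.5000, f(x_0) = 4.481689, coefficient = 1
x_1 = 2.1875, f(x_1) = 8.912903, coefficient = 2
x_2 = 2.8750, f(x_2) = 17.725424, coefficient = 2
x_3 = 3.5625, f(x_3) = 35.251215, coefficient = 2
x_4 = 4.2500, f(x_4) = 70.105412, coefficient = 1

I ≈ (0.687500/2) × 198.366186 = 68.188376
Exact value: 65.623723
Error: 2.564653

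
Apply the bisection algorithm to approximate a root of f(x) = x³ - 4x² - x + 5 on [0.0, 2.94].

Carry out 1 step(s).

f(x) = x³ - 4x² - x + 5
Initial interval: [0.0, 2.94]

Iteration 1:
  c_1 = (0.000000 + 2.940000)/2 = 1.470000
  f(c_1) = f(1.470000) = -1.937077
  f(a) × f(c) < 0, new interval: [0.000000, 1.470000]

After 1 iteration(s), the approximation is c_1 = 1.470000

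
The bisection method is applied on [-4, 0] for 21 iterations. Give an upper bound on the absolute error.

Bisection error bound: |error| ≤ (b-a)/2^n
|error| ≤ (0 - (-4))/2^21 = 4/2^21
|error| ≤ 0.0000019073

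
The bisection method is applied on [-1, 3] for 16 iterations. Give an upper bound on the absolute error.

Bisection error bound: |error| ≤ (b-a)/2^n
|error| ≤ (3 - (-1))/2^16 = 4/2^16
|error| ≤ 0.0000610352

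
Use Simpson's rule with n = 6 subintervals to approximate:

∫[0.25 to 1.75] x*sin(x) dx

f(x) = x*sin(x)
a = 0.25, b = 1.75, n = 6
h = (b - a)/n = 0.250000

Simpson's rule: (h/3)[f(x₀) + 4f(x₁) + 2f(x₂) + ... + f(xₙ)]

x_0 = 0.2500, f(x_0) = 0.061851, coefficient = 1
x_1 = 0.5000, f(x_1) = 0.239713, coefficient = 4
x_2 = 0.7500, f(x_2) = 0.511229, coefficient = 2
x_3 = 1.0000, f(x_3) = 0.841471, coefficient = 4
x_4 = 1.2500, f(x_4) = 1.186231, coefficient = 2
x_5 = 1.5000, f(x_5) = 1.496242, coefficient = 4
x_6 = 1.7500, f(x_6) = 1.721975, coefficient = 1

I ≈ (0.250000/3) × 15.488451 = 1.290704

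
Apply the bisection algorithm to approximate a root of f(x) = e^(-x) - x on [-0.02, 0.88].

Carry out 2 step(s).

f(x) = e^(-x) - x
Initial interval: [-0.02, 0.88]

Iteration 1:
  c_1 = (-0.020000 + 0.880000)/2 = 0.430000
  f(c_1) = f(0.430000) = 0.220509
  f(a) × f(c) ≥ 0, new interval: [0.430000, 0.880000]
Iteration 2:
  c_2 = (0.430000 + 0.880000)/2 = 0.655000
  f(c_2) = f(0.655000) = -0.135558
  f(a) × f(c) < 0, new interval: [0.430000, 0.655000]

After 2 iteration(s), the approximation is c_2 = 0.655000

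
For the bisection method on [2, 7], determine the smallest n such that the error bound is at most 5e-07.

We need (b-a)/2^n ≤ 5e-07
(7 - 2)/2^n ≤ 5e-07
5/2^n ≤ 5e-07
2^n ≥ 10000000
n ≥ log₂(10000000) = 23.25
n ≥ 24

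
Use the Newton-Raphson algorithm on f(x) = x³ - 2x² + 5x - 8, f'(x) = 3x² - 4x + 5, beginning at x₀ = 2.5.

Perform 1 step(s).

f(x) = x³ - 2x² + 5x - 8
f'(x) = 3x² - 4x + 5
x₀ = 2.5

Newton-Raphson formula: x_{n+1} = x_n - f(x_n)/f'(x_n)

Iteration 1:
  f(2.500000) = 7.625000
  f'(2.500000) = 13.750000
  x_1 = 2.500000 - 7.625000/13.750000 = 1.945455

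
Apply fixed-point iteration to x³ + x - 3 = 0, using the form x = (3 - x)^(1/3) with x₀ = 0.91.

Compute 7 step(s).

Equation: x³ + x - 3 = 0
Fixed-point form: x = (3 - x)^(1/3)
x₀ = 0.91

x_1 = g(0.910000) = 1.278543
x_2 = g(1.278543) = 1.198483
x_3 = g(1.198483) = 1.216782
x_4 = g(1.216782) = 1.212648
x_5 = g(1.212648) = 1.213584
x_6 = g(1.213584) = 1.213373
x_7 = g(1.213373) = 1.213421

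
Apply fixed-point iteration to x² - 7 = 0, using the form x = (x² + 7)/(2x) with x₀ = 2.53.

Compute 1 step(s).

Equation: x² - 7 = 0
Fixed-point form: x = (x² + 7)/(2x)
x₀ = 2.53

x_1 = g(2.530000) = 2.648399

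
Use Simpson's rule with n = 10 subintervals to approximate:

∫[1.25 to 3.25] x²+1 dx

f(x) = x²+1
a = 1.25, b = 3.25, n = 10
h = (b - a)/n = 0.200000

Simpson's rule: (h/3)[f(x₀) + 4f(x₁) + 2f(x₂) + ... + f(xₙ)]

x_0 = 1.2500, f(x_0) = 2.562500, coefficient = 1
x_1 = 1.4500, f(x_1) = 3.102500, coefficient = 4
x_2 = 1.6500, f(x_2) = 3.722500, coefficient = 2
x_3 = 1.8500, f(x_3) = 4.422500, coefficient = 4
x_4 = 2.0500, f(x_4) = 5.202500, coefficient = 2
x_5 = 2.2500, f(x_5) = 6.062500, coefficient = 4
x_6 = 2.4500, f(x_6) = 7.002500, coefficient = 2
x_7 = 2.6500, f(x_7) = 8.022500, coefficient = 4
x_8 = 2.8500, f(x_8) = 9.122500, coefficient = 2
x_9 = 3.0500, f(x_9) = 10.302500, coefficient = 4
x_10 = 3.2500, f(x_10) = 11.562500, coefficient = 1

I ≈ (0.200000/3) × 191.875000 = 12.791667
Exact value: 12.791667
Error: 0.000000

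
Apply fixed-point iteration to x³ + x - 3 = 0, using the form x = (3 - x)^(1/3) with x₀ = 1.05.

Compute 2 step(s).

Equation: x³ + x - 3 = 0
Fixed-point form: x = (3 - x)^(1/3)
x₀ = 1.05

x_1 = g(1.050000) = 1.249333
x_2 = g(1.249333) = 1.205224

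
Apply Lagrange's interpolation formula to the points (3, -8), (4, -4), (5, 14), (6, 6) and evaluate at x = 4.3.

Lagrange interpolation formula:
P(x) = Σ yᵢ × Lᵢ(x)
where Lᵢ(x) = Π_{j≠i} (x - xⱼ)/(xᵢ - xⱼ)

L_0(4.3) = (4.3 - 4)/(3 - 4) × (4.3 - 5)/(3 - 5) × (4.3 - 6)/(3 - 6) = -0.059500
L_1(4.3) = (4.3 - 3)/(4 - 3) × (4.3 - 5)/(4 - 5) × (4.3 - 6)/(4 - 6) = 0.773500
L_2(4.3) = (4.3 - 3)/(5 - 3) × (4.3 - 4)/(5 - 4) × (4.3 - 6)/(5 - 6) = 0.331500
L_3(4.3) = (4.3 - 3)/(6 - 3) × (4.3 - 4)/(6 - 4) × (4.3 - 5)/(6 - 5) = -0.045500

P(4.3) = (-8)×L_0(4.3) + (-4)×L_1(4.3) + 14×L_2(4.3) + 6×L_3(4.3)
P(4.3) = 1.750000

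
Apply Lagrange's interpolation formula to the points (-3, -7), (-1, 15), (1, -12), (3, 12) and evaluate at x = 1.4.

Lagrange interpolation formula:
P(x) = Σ yᵢ × Lᵢ(x)
where Lᵢ(x) = Π_{j≠i} (x - xⱼ)/(xᵢ - xⱼ)

L_0(1.4) = (1.4 - (-1))/(-3 - (-1)) × (1.4 - 1)/(-3 - 1) × (1.4 - 3)/(-3 - 3) = 0.032000
L_1(1.4) = (1.4 - (-3))/(-1 - (-3)) × (1.4 - 1)/(-1 - 1) × (1.4 - 3)/(-1 - 3) = -0.176000
L_2(1.4) = (1.4 - (-3))/(1 - (-3)) × (1.4 - (-1))/(1 - (-1)) × (1.4 - 3)/(1 - 3) = 1.056000
L_3(1.4) = (1.4 - (-3))/(3 - (-3)) × (1.4 - (-1))/(3 - (-1)) × (1.4 - 1)/(3 - 1) = 0.088000

P(1.4) = (-7)×L_0(1.4) + 15×L_1(1.4) + (-12)×L_2(1.4) + 12×L_3(1.4)
P(1.4) = -14.480000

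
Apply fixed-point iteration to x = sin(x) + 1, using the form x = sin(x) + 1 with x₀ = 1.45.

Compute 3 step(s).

Equation: x = sin(x) + 1
Fixed-point form: x = sin(x) + 1
x₀ = 1.45

x_1 = g(1.450000) = 1.992713
x_2 = g(1.992713) = 1.912306
x_3 = g(1.912306) = 1.942250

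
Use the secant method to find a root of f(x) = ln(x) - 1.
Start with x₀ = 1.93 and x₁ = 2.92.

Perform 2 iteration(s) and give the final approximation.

f(x) = ln(x) - 1
x₀ = 1.93, x₁ = 2.92

Secant formula: x_{n+1} = x_n - f(x_n)(x_n - x_{n-1})/(f(x_n) - f(x_{n-1}))

Iteration 1:
  f(1.930000) = -0.342480
  f(2.920000) = 0.071584
  x_2 = 2.920000 - 0.071584×(2.920000 - 1.930000)/(0.071584 - (-0.342480))
       = 2.748848
Iteration 2:
  f(2.920000) = 0.071584
  f(2.748848) = 0.011182
  x_3 = 2.748848 - 0.011182×(2.748848 - 2.920000)/(0.011182 - 0.071584)
       = 2.717163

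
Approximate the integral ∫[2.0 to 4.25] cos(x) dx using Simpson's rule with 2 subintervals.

f(x) = cos(x)
a = 2.0, b = 4.25, n = 2
h = (b - a)/n = 1.125000

Simpson's rule: (h/3)[f(x₀) + 4f(x₁) + 2f(x₂) + ... + f(xₙ)]

x_0 = 2.0000, f(x_0) = -0.416147, coefficient = 1
x_1 = 3.1250, f(x_1) = -0.999862, coefficient = 4
x_2 = 4.2500, f(x_2) = -0.446087, coefficient = 1

I ≈ (1.125000/3) × -4.861684 = -1.823131
Exact value: -1.804287
Error: 0.018845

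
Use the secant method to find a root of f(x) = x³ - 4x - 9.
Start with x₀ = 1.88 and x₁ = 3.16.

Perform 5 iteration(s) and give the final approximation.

f(x) = x³ - 4x - 9
x₀ = 1.88, x₁ = 3.16

Secant formula: x_{n+1} = x_n - f(x_n)(x_n - x_{n-1})/(f(x_n) - f(x_{n-1}))

Iteration 1:
  f(1.880000) = -9.875328
  f(3.160000) = 9.914496
  x_2 = 3.160000 - 9.914496×(3.160000 - 1.880000)/(9.914496 - (-9.875328))
       = 2.518733
Iteration 2:
  f(3.160000) = 9.914496
  f(2.518733) = -3.096045
  x_3 = 2.518733 - (-3.096045)×(2.518733 - 3.160000)/(-3.096045 - 9.914496)
       = 2.671332
Iteration 3:
  f(2.518733) = -3.096045
  f(2.671332) = -0.622665
  x_4 = 2.671332 - (-0.622665)×(2.671332 - 2.518733)/(-0.622665 - (-3.096045))
       = 2.709748
Iteration 4:
  f(2.671332) = -0.622665
  f(2.709748) = 0.057969
  x_5 = 2.709748 - 0.057969×(2.709748 - 2.671332)/(0.057969 - (-0.622665))
       = 2.706476
Iteration 5:
  f(2.709748) = 0.057969
  f(2.706476) = -0.000930
  x_6 = 2.706476 - (-0.000930)×(2.706476 - 2.709748)/(-0.000930 - 0.057969)
       = 2.706528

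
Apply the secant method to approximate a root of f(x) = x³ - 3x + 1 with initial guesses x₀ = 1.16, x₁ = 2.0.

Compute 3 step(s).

f(x) = x³ - 3x + 1
x₀ = 1.16, x₁ = 2.0

Secant formula: x_{n+1} = x_n - f(x_n)(x_n - x_{n-1})/(f(x_n) - f(x_{n-1}))

Iteration 1:
  f(1.160000) = -0.919104
  f(2.000000) = 3.000000
  x_2 = 2.000000 - 3.000000×(2.000000 - 1.160000)/(3.000000 - (-0.919104))
       = 1.356996
Iteration 2:
  f(2.000000) = 3.000000
  f(1.356996) = -0.572164
  x_3 = 1.356996 - (-0.572164)×(1.356996 - 2.000000)/(-0.572164 - 3.000000)
       = 1.459988
Iteration 3:
  f(1.356996) = -0.572164
  f(1.459988) = -0.267906
  x_4 = 1.459988 - (-0.267906)×(1.459988 - 1.356996)/(-0.267906 - (-0.572164))
       = 1.550674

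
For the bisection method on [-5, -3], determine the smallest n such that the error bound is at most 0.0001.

We need (b-a)/2^n ≤ 0.0001
(-3 - (-5))/2^n ≤ 0.0001
2/2^n ≤ 0.0001
2^n ≥ 20000
n ≥ log₂(20000) = 14.29
n ≥ 15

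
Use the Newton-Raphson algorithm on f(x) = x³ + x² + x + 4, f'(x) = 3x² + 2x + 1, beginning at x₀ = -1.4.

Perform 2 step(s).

f(x) = x³ + x² + x + 4
f'(x) = 3x² + 2x + 1
x₀ = -1.4

Newton-Raphson formula: x_{n+1} = x_n - f(x_n)/f'(x_n)

Iteration 1:
  f(-1.400000) = 1.816000
  f'(-1.400000) = 4.080000
  x_1 = -1.400000 - 1.816000/4.080000 = -1.845098
Iteration 2:
  f(-1.845098) = -0.722139
  f'(-1.845098) = 7.522964
  x_2 = -1.845098 - (-0.722139)/7.522964 = -1.749107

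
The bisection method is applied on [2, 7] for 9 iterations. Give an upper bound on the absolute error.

Bisection error bound: |error| ≤ (b-a)/2^n
|error| ≤ (7 - 2)/2^9 = 5/2^9
|error| ≤ 0.0097656250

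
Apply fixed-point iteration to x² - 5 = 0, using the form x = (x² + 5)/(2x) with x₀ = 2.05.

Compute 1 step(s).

Equation: x² - 5 = 0
Fixed-point form: x = (x² + 5)/(2x)
x₀ = 2.05

x_1 = g(2.050000) = 2.244512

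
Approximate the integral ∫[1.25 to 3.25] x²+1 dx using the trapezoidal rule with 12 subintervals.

f(x) = x²+1
a = 1.25, b = 3.25, n = 12
h = (b - a)/n = 0.166667

Trapezoidal rule: (h/2)[f(x₀) + 2f(x₁) + 2f(x₂) + ... + f(xₙ)]

x_0 = 1.2500, f(x_0) = 2.562500, coefficient = 1
x_1 = 1.4167, f(x_1) = 3.006944, coefficient = 2
x_2 = 1.5833, f(x_2) = 3.506944, coefficient = 2
x_3 = 1.7500, f(x_3) = 4.062500, coefficient = 2
x_4 = 1.9167, f(x_4) = 4.673611, coefficient = 2
x_5 = 2.0833, f(x_5) = 5.340278, coefficient = 2
x_6 = 2.2500, f(x_6) = 6.062500, coefficient = 2
x_7 = 2.4167, f(x_7) = 6.840278, coefficient = 2
x_8 = 2.5833, f(x_8) = 7.673611, coefficient = 2
x_9 = 2.7500, f(x_9) = 8.562500, coefficient = 2
x_10 = 2.9167, f(x_10) = 9.506944, coefficient = 2
x_11 = 3.0833, f(x_11) = 10.506944, coefficient = 2
x_12 = 3.2500, f(x_12) = 11.562500, coefficient = 1

I ≈ (0.166667/2) × 153.611111 = 12.800926
Exact value: 12.791667
Error: 0.009259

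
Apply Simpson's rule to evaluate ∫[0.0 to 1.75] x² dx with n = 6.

f(x) = x²
a = 0.0, b = 1.75, n = 6
h = (b - a)/n = 0.291667

Simpson's rule: (h/3)[f(x₀) + 4f(x₁) + 2f(x₂) + ... + f(xₙ)]

x_0 = 0.0000, f(x_0) = 0.000000, coefficient = 1
x_1 = 0.2917, f(x_1) = 0.085069, coefficient = 4
x_2 = 0.5833, f(x_2) = 0.340278, coefficient = 2
x_3 = 0.8750, f(x_3) = 0.765625, coefficient = 4
x_4 = 1.1667, f(x_4) = 1.361111, coefficient = 2
x_5 = 1.4583, f(x_5) = 2.126736, coefficient = 4
x_6 = 1.7500, f(x_6) = 3.062500, coefficient = 1

I ≈ (0.291667/3) × 18.375000 = 1.786458
Exact value: 1.786458
Error: 0.000000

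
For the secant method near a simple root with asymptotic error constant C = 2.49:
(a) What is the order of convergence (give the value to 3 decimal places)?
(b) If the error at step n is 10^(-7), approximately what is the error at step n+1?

(a) Secant method has superlinear convergence with order φ = (1+√5)/2 ≈ 1.618.
    This means |e_{n+1}| ≈ C|e_n|^1.618.

(b) With |e_n| = 10^(-7) and C = 2.49:
    |e_{n+1}| ≈ 2.49 × (10^(-7))^1.618 = 2.49 × 10^(-11.33)

(a) ≈ 1.618 (golden ratio); (b) |e_{n+1}| ≈ 1.175e-11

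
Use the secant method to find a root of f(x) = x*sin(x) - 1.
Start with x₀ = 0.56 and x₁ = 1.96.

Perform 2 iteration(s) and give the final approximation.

f(x) = x*sin(x) - 1
x₀ = 0.56, x₁ = 1.96

Secant formula: x_{n+1} = x_n - f(x_n)(x_n - x_{n-1})/(f(x_n) - f(x_{n-1}))

Iteration 1:
  f(0.560000) = -0.702536
  f(1.960000) = 0.813415
  x_2 = 1.960000 - 0.813415×(1.960000 - 0.560000)/(0.813415 - (-0.702536))
       = 1.208801
Iteration 2:
  f(1.960000) = 0.813415
  f(1.208801) = 0.130461
  x_3 = 1.208801 - 0.130461×(1.208801 - 1.960000)/(0.130461 - 0.813415)
       = 1.065303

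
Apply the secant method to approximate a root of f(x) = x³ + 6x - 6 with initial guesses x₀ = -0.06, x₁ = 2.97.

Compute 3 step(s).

f(x) = x³ + 6x - 6
x₀ = -0.06, x₁ = 2.97

Secant formula: x_{n+1} = x_n - f(x_n)(x_n - x_{n-1})/(f(x_n) - f(x_{n-1}))

Iteration 1:
  f(-0.060000) = -6.360216
  f(2.970000) = 38.018073
  x_2 = 2.970000 - 38.018073×(2.970000 - (-0.060000))/(38.018073 - (-6.360216))
       = 0.374254
Iteration 2:
  f(2.970000) = 38.018073
  f(0.374254) = -3.702055
  x_3 = 0.374254 - (-3.702055)×(0.374254 - 2.970000)/(-3.702055 - 38.018073)
       = 0.604589
Iteration 3:
  f(0.374254) = -3.702055
  f(0.604589) = -2.151473
  x_4 = 0.604589 - (-2.151473)×(0.604589 - 0.374254)/(-2.151473 - (-3.702055))
       = 0.924184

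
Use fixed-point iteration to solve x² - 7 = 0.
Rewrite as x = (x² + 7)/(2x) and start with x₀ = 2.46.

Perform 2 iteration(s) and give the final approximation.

Equation: x² - 7 = 0
Fixed-point form: x = (x² + 7)/(2x)
x₀ = 2.46

x_1 = g(2.460000) = 2.652764
x_2 = g(2.652764) = 2.645761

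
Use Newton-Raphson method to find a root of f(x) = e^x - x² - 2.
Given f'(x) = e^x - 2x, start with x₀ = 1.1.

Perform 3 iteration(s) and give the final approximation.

f(x) = e^x - x² - 2
f'(x) = e^x - 2x
x₀ = 1.1

Newton-Raphson formula: x_{n+1} = x_n - f(x_n)/f'(x_n)

Iteration 1:
  f(1.100000) = -0.205834
  f'(1.100000) = 0.804166
  x_1 = 1.100000 - (-0.205834)/0.804166 = 1.355960
Iteration 2:
  f(1.355960) = 0.041856
  f'(1.355960) = 1.168564
  x_2 = 1.355960 - 0.041856/1.168564 = 1.320141
Iteration 3:
  f(1.320141) = 0.001177
  f'(1.320141) = 1.103667
  x_3 = 1.320141 - 0.001177/1.103667 = 1.319075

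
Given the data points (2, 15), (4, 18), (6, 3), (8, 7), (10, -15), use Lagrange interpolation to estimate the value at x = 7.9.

Lagrange interpolation formula:
P(x) = Σ yᵢ × Lᵢ(x)
where Lᵢ(x) = Π_{j≠i} (x - xⱼ)/(xᵢ - xⱼ)

L_0(7.9) = (7.9 - 4)/(2 - 4) × (7.9 - 6)/(2 - 6) × (7.9 - 8)/(2 - 8) × (7.9 - 10)/(2 - 10) = 0.004052
L_1(7.9) = (7.9 - 2)/(4 - 2) × (7.9 - 6)/(4 - 6) × (7.9 - 8)/(4 - 8) × (7.9 - 10)/(4 - 10) = -0.024522
L_2(7.9) = (7.9 - 2)/(6 - 2) × (7.9 - 4)/(6 - 4) × (7.9 - 8)/(6 - 8) × (7.9 - 10)/(6 - 10) = 0.075502
L_3(7.9) = (7.9 - 2)/(8 - 2) × (7.9 - 4)/(8 - 4) × (7.9 - 6)/(8 - 6) × (7.9 - 10)/(8 - 10) = 0.956353
L_4(7.9) = (7.9 - 2)/(10 - 2) × (7.9 - 4)/(10 - 4) × (7.9 - 6)/(10 - 6) × (7.9 - 8)/(10 - 8) = -0.011385

P(7.9) = 15×L_0(7.9) + 18×L_1(7.9) + 3×L_2(7.9) + 7×L_3(7.9) + (-15)×L_4(7.9)
P(7.9) = 6.711145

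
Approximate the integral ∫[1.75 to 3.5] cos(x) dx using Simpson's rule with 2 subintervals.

f(x) = cos(x)
a = 1.75, b = 3.5, n = 2
h = (b - a)/n = 0.875000

Simpson's rule: (h/3)[f(x₀) + 4f(x₁) + 2f(x₂) + ... + f(xₙ)]

x_0 = 1.7500, f(x_0) = -0.178246, coefficient = 1
x_1 = 2.6250, f(x_1) = -0.869507, coefficient = 4
x_2 = 3.5000, f(x_2) = -0.936457, coefficient = 1

I ≈ (0.875000/3) × -4.592731 = -1.339547
Exact value: -1.334769
Error: 0.004778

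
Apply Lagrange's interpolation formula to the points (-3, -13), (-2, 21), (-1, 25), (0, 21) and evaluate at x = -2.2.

Lagrange interpolation formula:
P(x) = Σ yᵢ × Lᵢ(x)
where Lᵢ(x) = Π_{j≠i} (x - xⱼ)/(xᵢ - xⱼ)

L_0(-2.2) = (-2.2 - (-2))/(-3 - (-2)) × (-2.2 - (-1))/(-3 - (-1)) × (-2.2 - 0)/(-3 - 0) = 0.088000
L_1(-2.2) = (-2.2 - (-3))/(-2 - (-3)) × (-2.2 - (-1))/(-2 - (-1)) × (-2.2 - 0)/(-2 - 0) = 1.056000
L_2(-2.2) = (-2.2 - (-3))/(-1 - (-3)) × (-2.2 - (-2))/(-1 - (-2)) × (-2.2 - 0)/(-1 - 0) = -0.176000
L_3(-2.2) = (-2.2 - (-3))/(0 - (-3)) × (-2.2 - (-2))/(0 - (-2)) × (-2.2 - (-1))/(0 - (-1)) = 0.032000

P(-2.2) = (-13)×L_0(-2.2) + 21×L_1(-2.2) + 25×L_2(-2.2) + 21×L_3(-2.2)
P(-2.2) = 17.304000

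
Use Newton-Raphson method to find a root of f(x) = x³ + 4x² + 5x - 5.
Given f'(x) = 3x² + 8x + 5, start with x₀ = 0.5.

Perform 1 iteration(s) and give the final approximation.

f(x) = x³ + 4x² + 5x - 5
f'(x) = 3x² + 8x + 5
x₀ = 0.5

Newton-Raphson formula: x_{n+1} = x_n - f(x_n)/f'(x_n)

Iteration 1:
  f(0.500000) = -1.375000
  f'(0.500000) = 9.750000
  x_1 = 0.500000 - (-1.375000)/9.750000 = 0.641026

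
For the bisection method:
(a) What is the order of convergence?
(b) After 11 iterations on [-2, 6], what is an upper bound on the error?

(a) Bisection has linear (order 1) convergence; the error is halved each step.

(b) Error bound = (b-a)/2^n = (6 - (-2))/2^{11}
    = 8/2^{11}

(a) 1 (linear); (b) error ≤ 3.91e-03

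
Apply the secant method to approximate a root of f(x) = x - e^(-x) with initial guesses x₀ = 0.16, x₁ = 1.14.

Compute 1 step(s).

f(x) = x - e^(-x)
x₀ = 0.16, x₁ = 1.14

Secant formula: x_{n+1} = x_n - f(x_n)(x_n - x_{n-1})/(f(x_n) - f(x_{n-1}))

Iteration 1:
  f(0.160000) = -0.692144
  f(1.140000) = 0.820181
  x_2 = 1.140000 - 0.820181×(1.140000 - 0.160000)/(0.820181 - (-0.692144))
       = 0.608515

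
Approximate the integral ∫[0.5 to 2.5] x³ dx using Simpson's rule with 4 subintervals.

f(x) = x³
a = 0.5, b = 2.5, n = 4
h = (b - a)/n = 0.500000

Simpson's rule: (h/3)[f(x₀) + 4f(x₁) + 2f(x₂) + ... + f(xₙ)]

x_0 = 0.5000, f(x_0) = 0.125000, coefficient = 1
x_1 = 1.0000, f(x_1) = 1.000000, coefficient = 4
x_2 = 1.5000, f(x_2) = 3.375000, coefficient = 2
x_3 = 2.0000, f(x_3) = 8.000000, coefficient = 4
x_4 = 2.5000, f(x_4) = 15.625000, coefficient = 1

I ≈ (0.500000/3) × 58.500000 = 9.750000
Exact value: 9.750000
Error: 0.000000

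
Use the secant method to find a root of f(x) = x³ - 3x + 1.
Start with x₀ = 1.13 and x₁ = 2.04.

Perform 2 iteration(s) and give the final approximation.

f(x) = x³ - 3x + 1
x₀ = 1.13, x₁ = 2.04

Secant formula: x_{n+1} = x_n - f(x_n)(x_n - x_{n-1})/(f(x_n) - f(x_{n-1}))

Iteration 1:
  f(1.130000) = -0.947103
  f(2.040000) = 3.369664
  x_2 = 2.040000 - 3.369664×(2.040000 - 1.130000)/(3.369664 - (-0.947103))
       = 1.329655
Iteration 2:
  f(2.040000) = 3.369664
  f(1.329655) = -0.638159
  x_3 = 1.329655 - (-0.638159)×(1.329655 - 2.040000)/(-0.638159 - 3.369664)
       = 1.442762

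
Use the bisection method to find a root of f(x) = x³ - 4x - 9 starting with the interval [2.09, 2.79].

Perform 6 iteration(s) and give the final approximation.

f(x) = x³ - 4x - 9
Initial interval: [2.09, 2.79]

Iteration 1:
  c_1 = (2.090000 + 2.790000)/2 = 2.440000
  f(c_1) = f(2.440000) = -4.233216
  f(a) × f(c) ≥ 0, new interval: [2.440000, 2.790000]
Iteration 2:
  c_2 = (2.440000 + 2.790000)/2 = 2.615000
  f(c_2) = f(2.615000) = -1.578042
  f(a) × f(c) ≥ 0, new interval: [2.615000, 2.790000]
Iteration 3:
  c_3 = (2.615000 + 2.790000)/2 = 2.702500
  f(c_3) = f(2.702500) = -0.072274
  f(a) × f(c) ≥ 0, new interval: [2.702500, 2.790000]
Iteration 4:
  c_4 = (2.702500 + 2.790000)/2 = 2.746250
  f(c_4) = f(2.746250) = 0.726913
  f(a) × f(c) < 0, new interval: [2.702500, 2.746250]
Iteration 5:
  c_5 = (2.702500 + 2.746250)/2 = 2.724375
  f(c_5) = f(2.724375) = 0.323408
  f(a) × f(c) < 0, new interval: [2.702500, 2.724375]
Iteration 6:
  c_6 = (2.702500 + 2.724375)/2 = 2.713438
  f(c_6) = f(2.713438) = 0.124593
  f(a) × f(c) < 0, new interval: [2.702500, 2.713438]

After 6 iteration(s), the approximation is c_6 = 2.713438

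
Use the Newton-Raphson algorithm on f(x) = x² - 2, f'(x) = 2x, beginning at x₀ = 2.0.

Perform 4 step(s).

f(x) = x² - 2
f'(x) = 2x
x₀ = 2.0

Newton-Raphson formula: x_{n+1} = x_n - f(x_n)/f'(x_n)

Iteration 1:
  f(2.000000) = 2.000000
  f'(2.000000) = 4.000000
  x_1 = 2.000000 - 2.000000/4.000000 = 1.500000
Iteration 2:
  f(1.500000) = 0.250000
  f'(1.500000) = 3.000000
  x_2 = 1.500000 - 0.250000/3.000000 = 1.416667
Iteration 3:
  f(1.416667) = 0.006944
  f'(1.416667) = 2.833333
  x_3 = 1.416667 - 0.006944/2.833333 = 1.414216
Iteration 4:
  f(1.414216) = 0.000006
  f'(1.414216) = 2.828431
  x_4 = 1.414216 - 0.000006/2.828431 = 1.414214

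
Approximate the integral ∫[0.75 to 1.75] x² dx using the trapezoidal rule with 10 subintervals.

f(x) = x²
a = 0.75, b = 1.75, n = 10
h = (b - a)/n = 0.100000

Trapezoidal rule: (h/2)[f(x₀) + 2f(x₁) + 2f(x₂) + ... + f(xₙ)]

x_0 = 0.7500, f(x_0) = 0.562500, coefficient = 1
x_1 = 0.8500, f(x_1) = 0.722500, coefficient = 2
x_2 = 0.9500, f(x_2) = 0.902500, coefficient = 2
x_3 = 1.0500, f(x_3) = 1.102500, coefficient = 2
x_4 = 1.1500, f(x_4) = 1.322500, coefficient = 2
x_5 = 1.2500, f(x_5) = 1.562500, coefficient = 2
x_6 = 1.3500, f(x_6) = 1.822500, coefficient = 2
x_7 = 1.4500, f(x_7) = 2.102500, coefficient = 2
x_8 = 1.5500, f(x_8) = 2.402500, coefficient = 2
x_9 = 1.6500, f(x_9) = 2.722500, coefficient = 2
x_10 = 1.7500, f(x_10) = 3.062500, coefficient = 1

I ≈ (0.100000/2) × 32.950000 = 1.647500
Exact value: 1.645833
Error: 0.001667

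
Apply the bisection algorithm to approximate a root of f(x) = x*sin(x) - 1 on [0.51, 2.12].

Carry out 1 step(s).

f(x) = x*sin(x) - 1
Initial interval: [0.51, 2.12]

Iteration 1:
  c_1 = (0.510000 + 2.120000)/2 = 1.315000
  f(c_1) = f(1.315000) = 0.272213
  f(a) × f(c) < 0, new interval: [0.510000, 1.315000]

After 1 iteration(s), the approximation is c_1 = 1.315000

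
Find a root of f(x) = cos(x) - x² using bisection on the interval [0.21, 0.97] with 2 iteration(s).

f(x) = cos(x) - x²
Initial interval: [0.21, 0.97]

Iteration 1:
  c_1 = (0.210000 + 0.970000)/2 = 0.590000
  f(c_1) = f(0.590000) = 0.482841
  f(a) × f(c) ≥ 0, new interval: [0.590000, 0.970000]
Iteration 2:
  c_2 = (0.590000 + 0.970000)/2 = 0.780000
  f(c_2) = f(0.780000) = 0.102514
  f(a) × f(c) ≥ 0, new interval: [0.780000, 0.970000]

After 2 iteration(s), the approximation is c_2 = 0.780000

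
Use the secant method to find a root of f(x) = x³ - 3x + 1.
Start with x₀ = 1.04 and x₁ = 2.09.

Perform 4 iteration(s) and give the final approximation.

f(x) = x³ - 3x + 1
x₀ = 1.04, x₁ = 2.09

Secant formula: x_{n+1} = x_n - f(x_n)(x_n - x_{n-1})/(f(x_n) - f(x_{n-1}))

Iteration 1:
  f(1.040000) = -0.995136
  f(2.090000) = 3.859329
  x_2 = 2.090000 - 3.859329×(2.090000 - 1.040000)/(3.859329 - (-0.995136))
       = 1.255244
Iteration 2:
  f(2.090000) = 3.859329
  f(1.255244) = -0.787923
  x_3 = 1.255244 - (-0.787923)×(1.255244 - 2.090000)/(-0.787923 - 3.859329)
       = 1.396773
Iteration 3:
  f(1.255244) = -0.787923
  f(1.396773) = -0.465249
  x_4 = 1.396773 - (-0.465249)×(1.396773 - 1.255244)/(-0.465249 - (-0.787923))
       = 1.600839
Iteration 4:
  f(1.396773) = -0.465249
  f(1.600839) = 0.299928
  x_5 = 1.600839 - 0.299928×(1.600839 - 1.396773)/(0.299928 - (-0.465249))
       = 1.520851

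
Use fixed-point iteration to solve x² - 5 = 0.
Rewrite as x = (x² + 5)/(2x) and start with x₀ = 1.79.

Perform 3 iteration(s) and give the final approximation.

Equation: x² - 5 = 0
Fixed-point form: x = (x² + 5)/(2x)
x₀ = 1.79

x_1 = g(1.790000) = 2.291648
x_2 = g(2.291648) = 2.236742
x_3 = g(2.236742) = 2.236068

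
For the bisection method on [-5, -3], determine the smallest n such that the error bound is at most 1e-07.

We need (b-a)/2^n ≤ 1e-07
(-3 - (-5))/2^n ≤ 1e-07
2/2^n ≤ 1e-07
2^n ≥ 20000000
n ≥ log₂(20000000) = 24.25
n ≥ 25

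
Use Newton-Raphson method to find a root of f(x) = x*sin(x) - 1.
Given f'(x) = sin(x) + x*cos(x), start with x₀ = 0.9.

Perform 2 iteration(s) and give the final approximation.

f(x) = x*sin(x) - 1
f'(x) = sin(x) + x*cos(x)
x₀ = 0.9

Newton-Raphson formula: x_{n+1} = x_n - f(x_n)/f'(x_n)

Iteration 1:
  f(0.900000) = -0.295006
  f'(0.900000) = 1.342776
  x_1 = 0.900000 - (-0.295006)/1.342776 = 1.119698
Iteration 2:
  f(1.119698) = 0.007694
  f'(1.119698) = 1.388106
  x_2 = 1.119698 - 0.007694/1.388106 = 1.114156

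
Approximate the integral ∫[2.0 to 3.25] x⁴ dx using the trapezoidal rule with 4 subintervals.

f(x) = x⁴
a = 2.0, b = 3.25, n = 4
h = (b - a)/n = 0.312500

Trapezoidal rule: (h/2)[f(x₀) + 2f(x₁) + 2f(x₂) + ... + f(xₙ)]

x_0 = 2.0000, f(x_0) = 16.000000, coefficient = 1
x_1 = 2.3125, f(x_1) = 28.597427, coefficient = 2
x_2 = 2.6250, f(x_2) = 47.480713, coefficient = 2
x_3 = 2.9375, f(x_3) = 74.458023, coefficient = 2
x_4 = 3.2500, f(x_4) = 111.566406, coefficient = 1

I ≈ (0.312500/2) × 428.638733 = 66.974802
Exact value: 66.118164
Error: 0.856638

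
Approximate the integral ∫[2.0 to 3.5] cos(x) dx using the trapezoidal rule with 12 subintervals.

f(x) = cos(x)
a = 2.0, b = 3.5, n = 12
h = (b - a)/n = 0.125000

Trapezoidal rule: (h/2)[f(x₀) + 2f(x₁) + 2f(x₂) + ... + f(xₙ)]

x_0 = 2.0000, f(x_0) = -0.416147, coefficient = 1
x_1 = 2.1250, f(x_1) = -0.526266, coefficient = 2
x_2 = 2.2500, f(x_2) = -0.628174, coefficient = 2
x_3 = 2.3750, f(x_3) = -0.720278, coefficient = 2
x_4 = 2.5000, f(x_4) = -0.801144, coefficient = 2
x_5 = 2.6250, f(x_5) = -0.869507, coefficient = 2
x_6 = 2.7500, f(x_6) = -0.924302, coefficient = 2
x_7 = 2.8750, f(x_7) = -0.964674, coefficient = 2
x_8 = 3.0000, f(x_8) = -0.989992, coefficient = 2
x_9 = 3.1250, f(x_9) = -0.999862, coefficient = 2
x_10 = 3.2500, f(x_10) = -0.994130, coefficient = 2
x_11 = 3.3750, f(x_11) = -0.972884, coefficient = 2
x_12 = 3.5000, f(x_12) = -0.936457, coefficient = 1

I ≈ (0.125000/2) × -20.135032 = -1.258439
Exact value: -1.260081
Error: 0.001641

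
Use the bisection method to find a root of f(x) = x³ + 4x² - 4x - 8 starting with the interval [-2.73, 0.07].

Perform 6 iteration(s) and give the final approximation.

f(x) = x³ + 4x² - 4x - 8
Initial interval: [-2.73, 0.07]

Iteration 1:
  c_1 = (-2.730000 + 0.070000)/2 = -1.330000
  f(c_1) = f(-1.330000) = 2.042963
  f(a) × f(c) ≥ 0, new interval: [-1.330000, 0.070000]
Iteration 2:
  c_2 = (-1.330000 + 0.070000)/2 = -0.630000
  f(c_2) = f(-0.630000) = -4.142447
  f(a) × f(c) < 0, new interval: [-1.330000, -0.630000]
Iteration 3:
  c_3 = (-1.330000 + (-0.630000))/2 = -0.980000
  f(c_3) = f(-0.980000) = -1.179592
  f(a) × f(c) < 0, new interval: [-1.330000, -0.980000]
Iteration 4:
  c_4 = (-1.330000 + (-0.980000))/2 = -1.155000
  f(c_4) = f(-1.155000) = 0.415301
  f(a) × f(c) ≥ 0, new interval: [-1.155000, -0.980000]
Iteration 5:
  c_5 = (-1.155000 + (-0.980000))/2 = -1.067500
  f(c_5) = f(-1.067500) = -0.388251
  f(a) × f(c) < 0, new interval: [-1.155000, -1.067500]
Iteration 6:
  c_6 = (-1.155000 + (-1.067500))/2 = -1.111250
  f(c_6) = f(-1.111250) = 0.012250
  f(a) × f(c) ≥ 0, new interval: [-1.111250, -1.067500]

After 6 iteration(s), the approximation is c_6 = -1.111250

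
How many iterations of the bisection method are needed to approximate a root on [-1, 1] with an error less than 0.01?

We need (b-a)/2^n ≤ 0.01
(1 - (-1))/2^n ≤ 0.01
2/2^n ≤ 0.01
2^n ≥ 200
n ≥ log₂(200) = 7.64
n ≥ 8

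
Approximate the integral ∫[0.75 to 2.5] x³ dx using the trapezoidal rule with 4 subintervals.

f(x) = x³
a = 0.75, b = 2.5, n = 4
h = (b - a)/n = 0.437500

Trapezoidal rule: (h/2)[f(x₀) + 2f(x₁) + 2f(x₂) + ... + f(xₙ)]

x_0 = 0.7500, f(x_0) = 0.421875, coefficient = 1
x_1 = 1.1875, f(x_1) = 1.674561, coefficient = 2
x_2 = 1.6250, f(x_2) = 4.291016, coefficient = 2
x_3 = 2.0625, f(x_3) = 8.773682, coefficient = 2
x_4 = 2.5000, f(x_4) = 15.625000, coefficient = 1

I ≈ (0.437500/2) × 45.525391 = 9.958679
Exact value: 9.686523
Error: 0.272156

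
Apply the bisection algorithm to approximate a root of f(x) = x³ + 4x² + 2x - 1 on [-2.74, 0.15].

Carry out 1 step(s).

f(x) = x³ + 4x² + 2x - 1
Initial interval: [-2.74, 0.15]

Iteration 1:
  c_1 = (-2.740000 + 0.150000)/2 = -1.295000
  f(c_1) = f(-1.295000) = 0.946353
  f(a) × f(c) ≥ 0, new interval: [-1.295000, 0.150000]

After 1 iteration(s), the approximation is c_1 = -1.295000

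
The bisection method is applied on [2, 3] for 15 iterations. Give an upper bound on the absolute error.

Bisection error bound: |error| ≤ (b-a)/2^n
|error| ≤ (3 - 2)/2^15 = 1/2^15
|error| ≤ 0.0000305176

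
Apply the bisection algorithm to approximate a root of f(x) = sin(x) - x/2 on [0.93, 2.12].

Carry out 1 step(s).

f(x) = sin(x) - x/2
Initial interval: [0.93, 2.12]

Iteration 1:
  c_1 = (0.930000 + 2.120000)/2 = 1.525000
  f(c_1) = f(1.525000) = 0.236452
  f(a) × f(c) ≥ 0, new interval: [1.525000, 2.120000]

After 1 iteration(s), the approximation is c_1 = 1.525000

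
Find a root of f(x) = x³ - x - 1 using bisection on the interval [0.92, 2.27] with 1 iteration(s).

f(x) = x³ - x - 1
Initial interval: [0.92, 2.27]

Iteration 1:
  c_1 = (0.920000 + 2.270000)/2 = 1.595000
  f(c_1) = f(1.595000) = 1.462720
  f(a) × f(c) < 0, new interval: [0.920000, 1.595000]

After 1 iteration(s), the approximation is c_1 = 1.595000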